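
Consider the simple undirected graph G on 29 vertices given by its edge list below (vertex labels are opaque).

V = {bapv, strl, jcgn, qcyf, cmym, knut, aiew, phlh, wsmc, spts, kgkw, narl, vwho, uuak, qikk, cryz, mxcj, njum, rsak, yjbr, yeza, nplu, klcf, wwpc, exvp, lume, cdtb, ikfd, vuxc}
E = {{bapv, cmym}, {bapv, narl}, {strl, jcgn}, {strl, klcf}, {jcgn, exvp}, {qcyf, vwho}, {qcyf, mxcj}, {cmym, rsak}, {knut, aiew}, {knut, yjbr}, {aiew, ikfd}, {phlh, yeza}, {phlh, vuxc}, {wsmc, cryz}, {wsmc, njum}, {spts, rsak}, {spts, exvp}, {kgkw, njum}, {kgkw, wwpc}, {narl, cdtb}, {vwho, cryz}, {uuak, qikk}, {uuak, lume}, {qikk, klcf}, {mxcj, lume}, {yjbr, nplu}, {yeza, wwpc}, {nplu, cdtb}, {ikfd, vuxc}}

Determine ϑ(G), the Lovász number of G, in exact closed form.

deg(njum) = 2; N(njum) = {wsmc, kgkw}.
Vertex lume has 2 neighbors: uuak, mxcj.
deg(klcf) = 2; N(klcf) = {strl, qikk}.
Vertex bapv has 2 neighbors: cmym, narl.
2-regular, N=29; a single 29-cycle (edge-transitive).
The 15 distinct eigenvalues: [2.0, 1.95324, 1.81515, 1.59219, 1.29477, 0.93682, 0.53506, 0.10828, -0.32356, -0.74028, -1.12237, -1.45199, -1.71371, -1.89531, -1.98828].
−29·(-2*cos(pi/29)) / ((2)−(-2*cos(pi/29))) = 29*cos(pi/29)/(cos(pi/29) + 1) = ϑ(G).
Numerically 14.45738.
Sandwich: α(G)=14 ≤ ϑ(G)=29*cos(pi/29)/(cos(pi/29) + 1) ≤ χ(Ḡ)=15 (both strict).

29*cos(pi/29)/(cos(pi/29) + 1)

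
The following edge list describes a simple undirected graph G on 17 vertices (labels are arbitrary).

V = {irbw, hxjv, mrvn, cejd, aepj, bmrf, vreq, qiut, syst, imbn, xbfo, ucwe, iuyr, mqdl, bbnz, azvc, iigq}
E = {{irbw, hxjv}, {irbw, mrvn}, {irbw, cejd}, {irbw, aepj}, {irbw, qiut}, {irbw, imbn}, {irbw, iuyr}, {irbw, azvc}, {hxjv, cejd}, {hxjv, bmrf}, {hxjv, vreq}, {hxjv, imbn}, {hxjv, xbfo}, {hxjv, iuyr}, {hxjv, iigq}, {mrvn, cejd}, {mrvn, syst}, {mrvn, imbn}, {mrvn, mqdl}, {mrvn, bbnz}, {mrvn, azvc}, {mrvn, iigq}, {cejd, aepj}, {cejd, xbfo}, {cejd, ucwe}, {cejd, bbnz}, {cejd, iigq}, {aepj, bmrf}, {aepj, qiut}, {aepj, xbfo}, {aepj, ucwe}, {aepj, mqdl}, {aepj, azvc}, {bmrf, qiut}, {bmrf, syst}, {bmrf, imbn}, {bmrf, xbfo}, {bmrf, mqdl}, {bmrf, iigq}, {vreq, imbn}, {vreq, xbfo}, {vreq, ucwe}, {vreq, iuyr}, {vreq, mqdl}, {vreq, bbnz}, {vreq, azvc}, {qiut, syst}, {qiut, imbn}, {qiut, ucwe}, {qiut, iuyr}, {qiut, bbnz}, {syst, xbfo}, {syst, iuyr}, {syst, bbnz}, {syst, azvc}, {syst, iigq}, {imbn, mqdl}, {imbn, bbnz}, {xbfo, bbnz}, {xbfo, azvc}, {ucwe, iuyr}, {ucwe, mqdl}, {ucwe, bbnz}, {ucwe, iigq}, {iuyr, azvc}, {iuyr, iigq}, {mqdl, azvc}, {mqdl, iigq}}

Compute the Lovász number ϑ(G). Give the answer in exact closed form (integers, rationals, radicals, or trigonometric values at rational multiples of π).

sqrt(17)

deg(bbnz) = 8; N(bbnz) = {mrvn, cejd, vreq, qiut, syst, imbn, xbfo, ucwe}.
deg(iigq) = 8; N(iigq) = {hxjv, mrvn, cejd, bmrf, syst, ucwe, iuyr, mqdl}.
N(iuyr) = {irbw, hxjv, vreq, qiut, syst, ucwe, azvc, iigq}, |N(iuyr)| = 8.
N(irbw) = {hxjv, mrvn, cejd, aepj, qiut, imbn, iuyr, azvc}, |N(irbw)| = 8.
deg(v) = 8 for all v (|V|=17); SR(17,8,3,4) — a Paley graph.
spec(A) ≈ [8.0, 1.5616, -2.5616] (distinct, 4 d.p.).
With N=17: ϑ(G) = 17·(-(-sqrt(17)/2 - 1/2))/(8−(-sqrt(17)/2 - 1/2)) = sqrt(17).
ϑ(G) ≈ 4.123106.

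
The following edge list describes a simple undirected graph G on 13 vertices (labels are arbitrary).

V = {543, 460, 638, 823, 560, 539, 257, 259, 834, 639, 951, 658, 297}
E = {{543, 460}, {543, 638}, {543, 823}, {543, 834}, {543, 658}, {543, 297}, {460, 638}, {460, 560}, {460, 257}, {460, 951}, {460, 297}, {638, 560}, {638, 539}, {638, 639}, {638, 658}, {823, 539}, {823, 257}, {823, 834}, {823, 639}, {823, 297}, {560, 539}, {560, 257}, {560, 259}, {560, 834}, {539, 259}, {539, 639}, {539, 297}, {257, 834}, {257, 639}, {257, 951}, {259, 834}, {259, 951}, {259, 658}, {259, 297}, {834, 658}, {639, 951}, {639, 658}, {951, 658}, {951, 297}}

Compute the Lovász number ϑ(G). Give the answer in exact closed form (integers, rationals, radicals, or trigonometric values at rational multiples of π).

sqrt(13)

deg(823) = 6; N(823) = {543, 539, 257, 834, 639, 297}.
N(460) = {543, 638, 560, 257, 951, 297}, |N(460)| = 6.
N(951) = {460, 257, 259, 639, 658, 297}, |N(951)| = 6.
deg(543) = 6; N(543) = {460, 638, 823, 834, 658, 297}.
G on 13 vertices is 6-regular; Paley(13): SR with (k,λ,μ)=(6,2,3).
Distinct eigenvalues (to 4 d.p.): [6.0, 1.3028, -2.3028].
With N=13: ϑ(G) = 13·(-(-sqrt(13)/2 - 1/2))/(6−(-sqrt(13)/2 - 1/2)) = sqrt(13).
ϑ(G) ≈ 3.60555128.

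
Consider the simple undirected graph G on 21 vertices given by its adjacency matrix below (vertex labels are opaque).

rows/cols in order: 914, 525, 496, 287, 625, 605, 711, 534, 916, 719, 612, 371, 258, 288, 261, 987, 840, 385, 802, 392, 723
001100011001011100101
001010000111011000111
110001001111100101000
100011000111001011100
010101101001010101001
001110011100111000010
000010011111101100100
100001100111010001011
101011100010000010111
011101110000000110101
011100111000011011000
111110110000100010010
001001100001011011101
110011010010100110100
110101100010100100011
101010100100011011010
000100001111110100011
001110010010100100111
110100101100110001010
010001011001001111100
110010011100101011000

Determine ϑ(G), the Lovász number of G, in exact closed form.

6

Vertex 261 has 10 neighbors: 914, 525, 287, 605, 711, 612, 258, 987, 392, 723.
N(914) = {496, 287, 534, 916, 371, 288, 261, 987, 802, 723}, |N(914)| = 10.
deg(802) = 10; N(802) = {914, 525, 287, 711, 916, 719, 258, 288, 385, 392}.
deg(711) = 10; N(711) = {625, 534, 916, 719, 612, 371, 258, 261, 987, 802}.
21-vertex 10-regular graph: Kneser K(7,2) on C(7,2)=21 vertices.
A has 3 distinct eigenvalues ≈ [10.0, 1.0, -4.0].
−21·(-4) / ((10)−(-4)) = 6 = ϑ(G).
= 6.00000… (decimal).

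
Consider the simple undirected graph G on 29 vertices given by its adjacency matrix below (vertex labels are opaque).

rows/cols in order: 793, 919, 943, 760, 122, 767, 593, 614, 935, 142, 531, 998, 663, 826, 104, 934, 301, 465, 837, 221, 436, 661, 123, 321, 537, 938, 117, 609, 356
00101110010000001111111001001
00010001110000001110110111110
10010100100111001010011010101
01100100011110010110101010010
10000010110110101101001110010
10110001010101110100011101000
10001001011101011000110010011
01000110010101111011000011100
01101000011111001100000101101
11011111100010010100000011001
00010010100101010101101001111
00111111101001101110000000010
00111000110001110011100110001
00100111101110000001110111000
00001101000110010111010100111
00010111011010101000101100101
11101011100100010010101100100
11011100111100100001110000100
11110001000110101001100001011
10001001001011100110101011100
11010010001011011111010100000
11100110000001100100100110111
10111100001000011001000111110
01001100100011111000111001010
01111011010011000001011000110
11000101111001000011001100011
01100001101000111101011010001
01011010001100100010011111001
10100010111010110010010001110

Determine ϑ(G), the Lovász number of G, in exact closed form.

sqrt(29)

N(837) = {793, 919, 943, 760, 614, 998, 663, 104, 301, 221, 436, 938, 609, 356}, |N(837)| = 14.
deg(919) = 14; N(919) = {760, 614, 935, 142, 301, 465, 837, 436, 661, 321, 537, 938, 117, 609}.
deg(760) = 14; N(760) = {919, 943, 767, 142, 531, 998, 663, 934, 465, 837, 436, 123, 537, 609}.
deg(614) = 14; N(614) = {919, 767, 593, 142, 998, 826, 104, 934, 301, 837, 221, 537, 938, 117}.
Regular of degree 14 on 29 vertices: Paley(29): SR with (k,λ,μ)=(14,6,7).
spec(A) ≈ [14.0, 2.19258, -3.19258] (distinct, 5 d.p.).
−29·(-sqrt(29)/2 - 1/2) / ((14)−(-sqrt(29)/2 - 1/2)) = sqrt(29) = ϑ(G).
Numerically 5.385165.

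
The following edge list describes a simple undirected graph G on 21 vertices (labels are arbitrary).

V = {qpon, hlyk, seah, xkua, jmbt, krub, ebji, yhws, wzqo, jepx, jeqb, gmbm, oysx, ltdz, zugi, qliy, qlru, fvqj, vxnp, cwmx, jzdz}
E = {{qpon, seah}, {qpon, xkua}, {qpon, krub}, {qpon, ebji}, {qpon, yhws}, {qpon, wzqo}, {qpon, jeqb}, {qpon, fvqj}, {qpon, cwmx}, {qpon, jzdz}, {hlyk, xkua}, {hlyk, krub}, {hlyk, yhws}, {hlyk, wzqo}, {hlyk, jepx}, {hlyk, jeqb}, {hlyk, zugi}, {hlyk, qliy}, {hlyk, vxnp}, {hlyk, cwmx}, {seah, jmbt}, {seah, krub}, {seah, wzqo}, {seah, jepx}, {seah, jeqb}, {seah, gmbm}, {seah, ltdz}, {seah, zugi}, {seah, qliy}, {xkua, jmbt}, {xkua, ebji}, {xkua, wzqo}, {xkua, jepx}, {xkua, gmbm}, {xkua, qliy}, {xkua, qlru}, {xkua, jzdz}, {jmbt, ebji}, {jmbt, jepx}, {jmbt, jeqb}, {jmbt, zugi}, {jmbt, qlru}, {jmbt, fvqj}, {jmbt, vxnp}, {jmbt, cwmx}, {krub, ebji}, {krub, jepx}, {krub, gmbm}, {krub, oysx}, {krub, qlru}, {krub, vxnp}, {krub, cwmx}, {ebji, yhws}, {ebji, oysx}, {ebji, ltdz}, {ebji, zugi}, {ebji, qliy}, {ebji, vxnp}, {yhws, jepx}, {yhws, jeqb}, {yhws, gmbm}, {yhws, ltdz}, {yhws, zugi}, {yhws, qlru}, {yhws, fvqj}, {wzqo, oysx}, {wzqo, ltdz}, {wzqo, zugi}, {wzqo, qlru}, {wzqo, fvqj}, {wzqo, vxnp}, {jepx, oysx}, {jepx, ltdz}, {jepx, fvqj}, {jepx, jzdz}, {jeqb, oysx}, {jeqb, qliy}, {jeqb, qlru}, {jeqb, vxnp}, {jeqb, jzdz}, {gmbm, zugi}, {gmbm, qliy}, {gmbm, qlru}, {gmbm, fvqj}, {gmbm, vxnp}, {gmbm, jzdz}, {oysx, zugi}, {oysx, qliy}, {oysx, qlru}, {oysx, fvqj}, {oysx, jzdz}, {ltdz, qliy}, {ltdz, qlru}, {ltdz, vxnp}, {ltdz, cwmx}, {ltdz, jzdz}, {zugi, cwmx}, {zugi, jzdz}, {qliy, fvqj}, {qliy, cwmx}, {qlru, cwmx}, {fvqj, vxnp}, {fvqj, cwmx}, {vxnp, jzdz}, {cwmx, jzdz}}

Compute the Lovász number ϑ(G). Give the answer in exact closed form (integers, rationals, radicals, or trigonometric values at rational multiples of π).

Vertex zugi has 10 neighbors: hlyk, seah, jmbt, ebji, yhws, wzqo, gmbm, oysx, cwmx, jzdz.
N(fvqj) = {qpon, jmbt, yhws, wzqo, jepx, gmbm, oysx, qliy, vxnp, cwmx}, |N(fvqj)| = 10.
N(ebji) = {qpon, xkua, jmbt, krub, yhws, oysx, ltdz, zugi, qliy, vxnp}, |N(ebji)| = 10.
Vertex vxnp has 10 neighbors: hlyk, jmbt, krub, ebji, wzqo, jeqb, gmbm, ltdz, fvqj, jzdz.
deg(v) = 10 for all v (|V|=21); Kneser K(7,2) on C(7,2)=21 vertices.
spec(A) ≈ [10.0, 1.0, -4.0] (distinct, 5 d.p.).
λ_max=10, λ_min=-4; ϑ = −21·λ_min/(λ_max−λ_min) = 6.
ϑ(G) ≈ 6.000000.

6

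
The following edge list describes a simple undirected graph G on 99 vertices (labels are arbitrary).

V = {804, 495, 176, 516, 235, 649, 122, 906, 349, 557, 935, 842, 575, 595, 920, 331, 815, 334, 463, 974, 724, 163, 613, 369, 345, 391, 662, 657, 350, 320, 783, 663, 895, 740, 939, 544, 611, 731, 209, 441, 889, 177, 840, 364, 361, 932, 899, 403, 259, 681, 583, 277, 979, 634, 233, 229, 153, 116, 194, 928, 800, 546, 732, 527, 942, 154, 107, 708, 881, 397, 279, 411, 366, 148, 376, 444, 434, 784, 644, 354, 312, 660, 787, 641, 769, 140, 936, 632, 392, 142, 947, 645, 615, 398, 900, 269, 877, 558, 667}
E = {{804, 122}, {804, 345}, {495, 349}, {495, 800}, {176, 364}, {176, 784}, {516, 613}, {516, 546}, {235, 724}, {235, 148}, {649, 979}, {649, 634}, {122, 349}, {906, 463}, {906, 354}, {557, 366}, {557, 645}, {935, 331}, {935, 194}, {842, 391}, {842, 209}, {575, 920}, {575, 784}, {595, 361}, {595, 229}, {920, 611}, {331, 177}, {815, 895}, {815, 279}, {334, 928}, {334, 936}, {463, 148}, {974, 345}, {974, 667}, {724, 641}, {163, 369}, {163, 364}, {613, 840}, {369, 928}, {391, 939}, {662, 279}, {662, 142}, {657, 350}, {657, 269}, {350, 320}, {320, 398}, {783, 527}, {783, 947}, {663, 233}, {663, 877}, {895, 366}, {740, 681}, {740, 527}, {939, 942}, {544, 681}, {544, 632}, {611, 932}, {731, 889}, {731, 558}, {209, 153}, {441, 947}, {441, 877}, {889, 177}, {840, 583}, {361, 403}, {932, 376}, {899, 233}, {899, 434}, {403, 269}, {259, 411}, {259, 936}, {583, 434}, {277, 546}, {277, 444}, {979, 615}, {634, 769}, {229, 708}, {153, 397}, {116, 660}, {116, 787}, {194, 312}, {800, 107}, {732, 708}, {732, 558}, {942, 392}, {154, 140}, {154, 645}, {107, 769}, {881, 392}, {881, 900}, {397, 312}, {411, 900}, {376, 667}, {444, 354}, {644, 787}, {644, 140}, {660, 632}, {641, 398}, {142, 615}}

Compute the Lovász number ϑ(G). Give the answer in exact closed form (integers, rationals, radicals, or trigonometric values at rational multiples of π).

99*cos(pi/99)/(cos(pi/99) + 1)

Vertex 495 has 2 neighbors: 349, 800.
Vertex 392 has 2 neighbors: 942, 881.
N(349) = {495, 122}, |N(349)| = 2.
N(177) = {331, 889}, |N(177)| = 2.
99-vertex 2-regular graph: this is C_{99}, the 99-cycle.
The 50 distinct eigenvalues: [2.0, 1.996, 1.984, 1.964, 1.936, 1.9, 1.857, 1.806, 1.748, 1.683, 1.611, 1.532, 1.447, 1.357, 1.261, 1.16, 1.054, 0.945, 0.831, 0.714, 0.594, 0.472, 0.347, 0.222, 0.095, -0.032, -0.158, -0.285, -0.41, -0.533, -0.654, -0.773, -0.888, -1.0, -1.108, -1.211, -1.31, -1.403, -1.491, -1.572, -1.647, -1.716, -1.778, -1.832, -1.879, -1.919, -1.951, -1.975, -1.991, -1.999].
With N=99: ϑ(G) = 99·(-(-1)*2*cos(pi/99))/(2−(-2*cos(pi/99))) = 99*cos(pi/99)/(cos(pi/99) + 1).
ϑ(G) ≈ 49.4875.
Sandwich: α(G)=49 ≤ ϑ(G)=99*cos(pi/99)/(cos(pi/99) + 1) ≤ χ(Ḡ)=50 (both strict).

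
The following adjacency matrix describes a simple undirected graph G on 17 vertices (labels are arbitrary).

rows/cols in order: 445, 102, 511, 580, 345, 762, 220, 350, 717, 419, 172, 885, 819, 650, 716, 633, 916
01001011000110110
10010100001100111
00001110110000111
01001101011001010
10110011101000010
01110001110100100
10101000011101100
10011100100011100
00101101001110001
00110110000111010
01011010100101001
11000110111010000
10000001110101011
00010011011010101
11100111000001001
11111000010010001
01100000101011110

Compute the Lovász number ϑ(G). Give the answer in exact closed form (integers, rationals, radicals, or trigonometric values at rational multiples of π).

deg(916) = 8; N(916) = {102, 511, 717, 172, 819, 650, 716, 633}.
Vertex 350 has 8 neighbors: 445, 580, 345, 762, 717, 819, 650, 716.
deg(762) = 8; N(762) = {102, 511, 580, 350, 717, 419, 885, 716}.
N(717) = {511, 345, 762, 350, 172, 885, 819, 916}, |N(717)| = 8.
17-vertex 8-regular graph: SR(17,8,3,4) — a Paley graph.
A has 3 distinct eigenvalues ≈ [8.0, 1.5616, -2.5616].
−17·(-sqrt(17)/2 - 1/2) / ((8)−(-sqrt(17)/2 - 1/2)) = sqrt(17) = ϑ(G).
= 4.1231056… (decimal).

sqrt(17)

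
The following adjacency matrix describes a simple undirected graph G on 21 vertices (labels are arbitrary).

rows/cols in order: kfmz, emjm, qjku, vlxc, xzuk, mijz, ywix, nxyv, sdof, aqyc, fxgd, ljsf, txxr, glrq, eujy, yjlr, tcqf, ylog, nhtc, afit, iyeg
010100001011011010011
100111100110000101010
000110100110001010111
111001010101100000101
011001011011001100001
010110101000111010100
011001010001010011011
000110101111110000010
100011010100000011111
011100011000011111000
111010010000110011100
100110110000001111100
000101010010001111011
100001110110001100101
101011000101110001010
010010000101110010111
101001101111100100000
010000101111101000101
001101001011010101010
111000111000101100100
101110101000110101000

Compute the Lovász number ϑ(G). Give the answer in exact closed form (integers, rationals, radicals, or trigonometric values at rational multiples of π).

6

N(fxgd) = {kfmz, emjm, qjku, xzuk, nxyv, txxr, glrq, tcqf, ylog, nhtc}, |N(fxgd)| = 10.
deg(ljsf) = 10; N(ljsf) = {kfmz, vlxc, xzuk, ywix, nxyv, eujy, yjlr, tcqf, ylog, nhtc}.
Vertex tcqf has 10 neighbors: kfmz, qjku, mijz, ywix, sdof, aqyc, fxgd, ljsf, txxr, yjlr.
Vertex qjku has 10 neighbors: vlxc, xzuk, ywix, aqyc, fxgd, eujy, tcqf, nhtc, afit, iyeg.
10-regular, N=21; Kneser K(7,2) on C(7,2)=21 vertices.
Distinct eigenvalues (to 4 d.p.): [10.0, 1.0, -4.0].
With N=21: ϑ(G) = 21·(-1*(-4))/(10−(-4)) = 6.
≈ 6.0000 (to 4 d.p.).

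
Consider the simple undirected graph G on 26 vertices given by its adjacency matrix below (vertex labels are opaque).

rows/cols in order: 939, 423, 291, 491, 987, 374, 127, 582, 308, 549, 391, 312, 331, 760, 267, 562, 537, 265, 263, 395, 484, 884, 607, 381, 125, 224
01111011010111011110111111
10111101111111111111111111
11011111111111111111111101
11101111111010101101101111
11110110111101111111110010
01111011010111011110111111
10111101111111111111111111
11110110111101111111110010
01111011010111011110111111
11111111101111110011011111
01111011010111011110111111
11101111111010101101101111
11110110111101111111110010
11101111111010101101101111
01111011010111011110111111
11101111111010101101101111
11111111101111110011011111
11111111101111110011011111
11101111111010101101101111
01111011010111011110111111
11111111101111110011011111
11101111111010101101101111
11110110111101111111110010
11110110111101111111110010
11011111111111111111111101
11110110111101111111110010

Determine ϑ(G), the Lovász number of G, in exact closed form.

6

N(760) = {939, 423, 291, 987, 374, 127, 582, 308, 549, 391, 331, 267, 537, 265, 395, 484, 607, 381, 125, 224}, |N(760)| = 20.
deg(491) = 20; N(491) = {939, 423, 291, 987, 374, 127, 582, 308, 549, 391, 331, 267, 537, 265, 395, 484, 607, 381, 125, 224}.
N(265) = {939, 423, 291, 491, 987, 374, 127, 582, 308, 391, 312, 331, 760, 267, 562, 263, 395, 884, 607, 381, 125, 224}, |N(265)| = 22.
N(308) = {423, 291, 491, 987, 127, 582, 549, 312, 331, 760, 562, 537, 265, 263, 484, 884, 607, 381, 125, 224}, |N(308)| = 20.
Complete 6-partite, parts [6, 6, 6, 4, 2, 2]: perfect, ϑ = α = 6.
≈ 6.000000000 (to 9 d.p.).
Lovász sandwich 6 ≤ 6 ≤ 6: collapsed.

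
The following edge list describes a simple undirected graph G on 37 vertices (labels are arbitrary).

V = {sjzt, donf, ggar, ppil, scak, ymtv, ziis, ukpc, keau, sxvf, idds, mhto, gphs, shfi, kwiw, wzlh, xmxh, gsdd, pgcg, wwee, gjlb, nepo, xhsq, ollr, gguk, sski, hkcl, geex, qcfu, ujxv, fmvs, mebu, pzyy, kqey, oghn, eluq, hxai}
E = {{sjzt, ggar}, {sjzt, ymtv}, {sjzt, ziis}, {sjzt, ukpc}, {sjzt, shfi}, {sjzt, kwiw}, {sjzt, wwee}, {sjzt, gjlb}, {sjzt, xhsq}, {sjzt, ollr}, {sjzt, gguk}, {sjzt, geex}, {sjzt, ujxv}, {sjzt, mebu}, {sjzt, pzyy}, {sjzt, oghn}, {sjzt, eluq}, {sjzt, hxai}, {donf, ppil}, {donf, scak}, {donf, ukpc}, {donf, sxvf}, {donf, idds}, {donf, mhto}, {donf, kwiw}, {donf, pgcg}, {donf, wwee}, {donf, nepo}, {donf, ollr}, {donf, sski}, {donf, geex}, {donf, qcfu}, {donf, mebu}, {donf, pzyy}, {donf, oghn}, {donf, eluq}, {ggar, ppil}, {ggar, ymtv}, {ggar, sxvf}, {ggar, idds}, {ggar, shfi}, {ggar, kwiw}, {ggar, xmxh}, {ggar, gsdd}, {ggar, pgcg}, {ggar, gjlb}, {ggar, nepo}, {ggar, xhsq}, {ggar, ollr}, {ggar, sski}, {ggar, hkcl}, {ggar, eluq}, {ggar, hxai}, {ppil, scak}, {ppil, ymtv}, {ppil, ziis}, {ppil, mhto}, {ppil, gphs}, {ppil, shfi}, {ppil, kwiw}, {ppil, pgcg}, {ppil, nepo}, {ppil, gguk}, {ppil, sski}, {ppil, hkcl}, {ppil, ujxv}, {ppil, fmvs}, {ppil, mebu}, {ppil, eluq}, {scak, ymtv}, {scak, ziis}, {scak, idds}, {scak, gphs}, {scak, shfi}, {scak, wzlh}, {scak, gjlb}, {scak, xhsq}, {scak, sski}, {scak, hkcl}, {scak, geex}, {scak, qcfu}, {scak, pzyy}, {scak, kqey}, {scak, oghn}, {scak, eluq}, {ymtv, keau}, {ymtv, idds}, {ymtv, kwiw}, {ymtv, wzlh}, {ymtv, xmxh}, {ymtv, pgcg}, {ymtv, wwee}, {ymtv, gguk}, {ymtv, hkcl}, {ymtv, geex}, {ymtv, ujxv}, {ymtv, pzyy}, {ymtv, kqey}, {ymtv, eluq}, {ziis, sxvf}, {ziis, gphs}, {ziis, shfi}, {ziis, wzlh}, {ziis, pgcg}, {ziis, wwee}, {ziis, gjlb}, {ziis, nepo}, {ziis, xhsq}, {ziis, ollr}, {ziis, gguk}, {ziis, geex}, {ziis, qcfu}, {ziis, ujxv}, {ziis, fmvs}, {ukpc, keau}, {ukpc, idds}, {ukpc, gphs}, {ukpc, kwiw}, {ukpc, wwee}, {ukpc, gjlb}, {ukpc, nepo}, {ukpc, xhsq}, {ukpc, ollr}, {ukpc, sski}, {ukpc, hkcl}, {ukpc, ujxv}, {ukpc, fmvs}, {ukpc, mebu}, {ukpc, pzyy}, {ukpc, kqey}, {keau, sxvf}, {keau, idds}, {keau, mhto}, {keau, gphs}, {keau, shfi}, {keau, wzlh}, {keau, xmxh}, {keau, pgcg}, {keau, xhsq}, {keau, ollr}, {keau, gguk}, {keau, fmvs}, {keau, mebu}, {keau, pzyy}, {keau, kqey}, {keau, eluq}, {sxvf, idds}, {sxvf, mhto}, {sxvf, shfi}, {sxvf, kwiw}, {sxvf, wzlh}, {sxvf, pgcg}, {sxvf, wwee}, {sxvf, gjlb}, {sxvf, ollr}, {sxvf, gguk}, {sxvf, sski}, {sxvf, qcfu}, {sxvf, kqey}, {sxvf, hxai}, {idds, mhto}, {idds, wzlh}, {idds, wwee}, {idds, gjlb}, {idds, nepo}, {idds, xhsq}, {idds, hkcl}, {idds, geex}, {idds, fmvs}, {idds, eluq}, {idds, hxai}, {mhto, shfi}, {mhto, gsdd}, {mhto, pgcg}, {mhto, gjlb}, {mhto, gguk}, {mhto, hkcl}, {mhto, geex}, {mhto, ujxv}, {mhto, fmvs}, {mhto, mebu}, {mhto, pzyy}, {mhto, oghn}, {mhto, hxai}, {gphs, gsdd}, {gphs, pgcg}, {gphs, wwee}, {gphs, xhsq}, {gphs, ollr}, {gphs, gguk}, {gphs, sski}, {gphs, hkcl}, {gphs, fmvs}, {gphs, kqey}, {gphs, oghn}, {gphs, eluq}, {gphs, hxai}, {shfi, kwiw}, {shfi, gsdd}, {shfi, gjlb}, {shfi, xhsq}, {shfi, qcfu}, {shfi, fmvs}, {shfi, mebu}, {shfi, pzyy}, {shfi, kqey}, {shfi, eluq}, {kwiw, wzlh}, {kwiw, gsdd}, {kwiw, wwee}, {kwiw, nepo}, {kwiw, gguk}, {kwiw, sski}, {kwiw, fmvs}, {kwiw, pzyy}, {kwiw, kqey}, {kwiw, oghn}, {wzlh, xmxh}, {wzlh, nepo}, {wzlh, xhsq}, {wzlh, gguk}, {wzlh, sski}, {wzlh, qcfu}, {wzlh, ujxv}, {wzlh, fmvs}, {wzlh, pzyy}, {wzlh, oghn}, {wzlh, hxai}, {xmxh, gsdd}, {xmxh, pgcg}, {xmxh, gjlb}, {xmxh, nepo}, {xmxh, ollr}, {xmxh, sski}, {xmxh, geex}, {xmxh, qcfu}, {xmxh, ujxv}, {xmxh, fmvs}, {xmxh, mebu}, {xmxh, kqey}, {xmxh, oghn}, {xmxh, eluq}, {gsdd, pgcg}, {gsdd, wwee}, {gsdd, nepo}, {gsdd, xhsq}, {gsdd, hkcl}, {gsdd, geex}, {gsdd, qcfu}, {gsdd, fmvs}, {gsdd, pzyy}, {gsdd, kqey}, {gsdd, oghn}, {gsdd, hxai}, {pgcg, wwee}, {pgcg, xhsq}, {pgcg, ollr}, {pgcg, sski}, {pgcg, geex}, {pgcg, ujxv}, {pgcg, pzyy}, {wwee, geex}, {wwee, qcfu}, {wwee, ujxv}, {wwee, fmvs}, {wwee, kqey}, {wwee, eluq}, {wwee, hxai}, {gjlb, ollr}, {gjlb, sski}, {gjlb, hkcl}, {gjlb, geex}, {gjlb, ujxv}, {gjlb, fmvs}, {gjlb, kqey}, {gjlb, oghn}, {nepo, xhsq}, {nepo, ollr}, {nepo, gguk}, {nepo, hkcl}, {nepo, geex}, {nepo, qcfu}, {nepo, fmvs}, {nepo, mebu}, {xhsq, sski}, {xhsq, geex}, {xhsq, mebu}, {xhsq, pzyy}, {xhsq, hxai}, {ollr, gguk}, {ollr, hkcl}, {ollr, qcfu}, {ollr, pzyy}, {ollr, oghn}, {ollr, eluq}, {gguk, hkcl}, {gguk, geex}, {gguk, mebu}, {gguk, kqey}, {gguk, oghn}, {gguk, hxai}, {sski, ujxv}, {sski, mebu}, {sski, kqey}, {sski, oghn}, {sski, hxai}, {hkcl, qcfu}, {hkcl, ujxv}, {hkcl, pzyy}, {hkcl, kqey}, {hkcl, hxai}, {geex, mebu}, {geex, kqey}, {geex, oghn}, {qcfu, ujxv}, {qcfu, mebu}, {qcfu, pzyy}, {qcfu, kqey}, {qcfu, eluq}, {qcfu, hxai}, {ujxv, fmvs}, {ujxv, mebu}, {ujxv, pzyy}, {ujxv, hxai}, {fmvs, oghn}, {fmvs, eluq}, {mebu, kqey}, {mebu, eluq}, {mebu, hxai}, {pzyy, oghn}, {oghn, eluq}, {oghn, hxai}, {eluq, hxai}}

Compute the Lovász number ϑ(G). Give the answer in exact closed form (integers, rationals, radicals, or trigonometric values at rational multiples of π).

deg(ollr) = 18; N(ollr) = {sjzt, donf, ggar, ziis, ukpc, keau, sxvf, gphs, xmxh, pgcg, gjlb, nepo, gguk, hkcl, qcfu, pzyy, oghn, eluq}.
Vertex gjlb has 18 neighbors: sjzt, ggar, scak, ziis, ukpc, sxvf, idds, mhto, shfi, xmxh, ollr, sski, hkcl, geex, ujxv, fmvs, kqey, oghn.
deg(ggar) = 18; N(ggar) = {sjzt, ppil, ymtv, sxvf, idds, shfi, kwiw, xmxh, gsdd, pgcg, gjlb, nepo, xhsq, ollr, sski, hkcl, eluq, hxai}.
deg(idds) = 18; N(idds) = {donf, ggar, scak, ymtv, ukpc, keau, sxvf, mhto, wzlh, wwee, gjlb, nepo, xhsq, hkcl, geex, fmvs, eluq, hxai}.
37-vertex 18-regular graph: strongly regular (37,18,8,9).
spec(A) ≈ [18.0, 2.541, -3.541] (distinct, 3 d.p.).
With N=37: ϑ(G) = 37·(-(-sqrt(37)/2 - 1/2))/(18−(-sqrt(37)/2 - 1/2)) = sqrt(37).
ϑ(G) ≈ 6.082762530.

sqrt(37)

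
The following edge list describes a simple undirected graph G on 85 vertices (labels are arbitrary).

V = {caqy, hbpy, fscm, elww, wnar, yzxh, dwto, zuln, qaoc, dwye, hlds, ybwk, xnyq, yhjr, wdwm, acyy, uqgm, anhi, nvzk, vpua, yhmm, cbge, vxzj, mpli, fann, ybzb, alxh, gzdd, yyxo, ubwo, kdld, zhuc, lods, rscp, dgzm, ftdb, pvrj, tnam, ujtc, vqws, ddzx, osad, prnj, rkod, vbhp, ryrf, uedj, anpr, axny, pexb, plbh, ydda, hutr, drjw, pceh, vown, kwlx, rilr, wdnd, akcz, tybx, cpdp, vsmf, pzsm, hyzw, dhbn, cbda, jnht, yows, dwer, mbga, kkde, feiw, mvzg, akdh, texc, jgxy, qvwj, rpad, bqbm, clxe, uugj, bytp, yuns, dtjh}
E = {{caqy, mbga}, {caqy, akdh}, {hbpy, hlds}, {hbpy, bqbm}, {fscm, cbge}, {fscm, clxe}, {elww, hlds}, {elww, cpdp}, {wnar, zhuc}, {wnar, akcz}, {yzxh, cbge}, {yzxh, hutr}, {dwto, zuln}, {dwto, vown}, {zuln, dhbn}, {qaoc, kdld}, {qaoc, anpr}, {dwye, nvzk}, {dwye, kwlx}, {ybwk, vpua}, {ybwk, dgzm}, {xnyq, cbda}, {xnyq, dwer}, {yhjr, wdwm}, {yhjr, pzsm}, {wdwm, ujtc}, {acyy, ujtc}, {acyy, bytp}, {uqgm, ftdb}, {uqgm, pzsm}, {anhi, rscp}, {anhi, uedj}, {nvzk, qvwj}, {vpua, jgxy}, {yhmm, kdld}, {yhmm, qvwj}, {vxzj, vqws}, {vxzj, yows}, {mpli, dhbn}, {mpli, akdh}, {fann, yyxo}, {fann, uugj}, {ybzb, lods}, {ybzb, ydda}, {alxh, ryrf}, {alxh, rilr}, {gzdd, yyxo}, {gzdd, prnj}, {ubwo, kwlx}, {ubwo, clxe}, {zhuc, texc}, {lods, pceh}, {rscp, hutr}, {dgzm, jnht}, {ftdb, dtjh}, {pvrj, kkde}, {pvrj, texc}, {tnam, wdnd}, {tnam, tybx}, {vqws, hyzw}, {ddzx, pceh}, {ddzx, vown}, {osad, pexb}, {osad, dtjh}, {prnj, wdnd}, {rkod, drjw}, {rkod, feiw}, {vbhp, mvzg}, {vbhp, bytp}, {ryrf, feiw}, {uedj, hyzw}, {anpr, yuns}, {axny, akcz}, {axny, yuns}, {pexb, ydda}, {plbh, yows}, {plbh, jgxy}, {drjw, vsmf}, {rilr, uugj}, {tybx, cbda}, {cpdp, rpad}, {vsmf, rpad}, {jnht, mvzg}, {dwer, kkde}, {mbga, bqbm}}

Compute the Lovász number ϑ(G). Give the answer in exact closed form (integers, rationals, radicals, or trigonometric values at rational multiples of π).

deg(dtjh) = 2; N(dtjh) = {ftdb, osad}.
Vertex axny has 2 neighbors: akcz, yuns.
N(mvzg) = {vbhp, jnht}, |N(mvzg)| = 2.
deg(rilr) = 2; N(rilr) = {alxh, uugj}.
Every vertex has degree 2 (N=85); connected 2-regular on 85 ⇒ C_{85}.
spec(A) ≈ [2.0, 1.994538, 1.978183, 1.951024, 1.913209, 1.864944, 1.806494, 1.738178, 1.660368, 1.57349, 1.478018, 1.374473, 1.263422, 1.14547, 1.021262, 0.891477, 0.756822, 0.618034, 0.47587, 0.331108, 0.184537, 0.036958, -0.110823, -0.257998, -0.403765, -0.547326, -0.687898, -0.824713, -0.957023, -1.084107, -1.205269, -1.319849, -1.42722, -1.526797, -1.618034, -1.700434, -1.773547, -1.836974, -1.890368, -1.933437, -1.965946, -1.987718, -1.998634] (distinct, 6 d.p.).
λ_max=2, λ_min=-2*cos(pi/85); ϑ = −85·λ_min/(λ_max−λ_min) = 85*cos(pi/85)/(cos(pi/85) + 1).
Numerically 42.485482571.
42 ≤ 85*cos(pi/85)/(cos(pi/85) + 1) ≤ 43: both strict.

85*cos(pi/85)/(cos(pi/85) + 1)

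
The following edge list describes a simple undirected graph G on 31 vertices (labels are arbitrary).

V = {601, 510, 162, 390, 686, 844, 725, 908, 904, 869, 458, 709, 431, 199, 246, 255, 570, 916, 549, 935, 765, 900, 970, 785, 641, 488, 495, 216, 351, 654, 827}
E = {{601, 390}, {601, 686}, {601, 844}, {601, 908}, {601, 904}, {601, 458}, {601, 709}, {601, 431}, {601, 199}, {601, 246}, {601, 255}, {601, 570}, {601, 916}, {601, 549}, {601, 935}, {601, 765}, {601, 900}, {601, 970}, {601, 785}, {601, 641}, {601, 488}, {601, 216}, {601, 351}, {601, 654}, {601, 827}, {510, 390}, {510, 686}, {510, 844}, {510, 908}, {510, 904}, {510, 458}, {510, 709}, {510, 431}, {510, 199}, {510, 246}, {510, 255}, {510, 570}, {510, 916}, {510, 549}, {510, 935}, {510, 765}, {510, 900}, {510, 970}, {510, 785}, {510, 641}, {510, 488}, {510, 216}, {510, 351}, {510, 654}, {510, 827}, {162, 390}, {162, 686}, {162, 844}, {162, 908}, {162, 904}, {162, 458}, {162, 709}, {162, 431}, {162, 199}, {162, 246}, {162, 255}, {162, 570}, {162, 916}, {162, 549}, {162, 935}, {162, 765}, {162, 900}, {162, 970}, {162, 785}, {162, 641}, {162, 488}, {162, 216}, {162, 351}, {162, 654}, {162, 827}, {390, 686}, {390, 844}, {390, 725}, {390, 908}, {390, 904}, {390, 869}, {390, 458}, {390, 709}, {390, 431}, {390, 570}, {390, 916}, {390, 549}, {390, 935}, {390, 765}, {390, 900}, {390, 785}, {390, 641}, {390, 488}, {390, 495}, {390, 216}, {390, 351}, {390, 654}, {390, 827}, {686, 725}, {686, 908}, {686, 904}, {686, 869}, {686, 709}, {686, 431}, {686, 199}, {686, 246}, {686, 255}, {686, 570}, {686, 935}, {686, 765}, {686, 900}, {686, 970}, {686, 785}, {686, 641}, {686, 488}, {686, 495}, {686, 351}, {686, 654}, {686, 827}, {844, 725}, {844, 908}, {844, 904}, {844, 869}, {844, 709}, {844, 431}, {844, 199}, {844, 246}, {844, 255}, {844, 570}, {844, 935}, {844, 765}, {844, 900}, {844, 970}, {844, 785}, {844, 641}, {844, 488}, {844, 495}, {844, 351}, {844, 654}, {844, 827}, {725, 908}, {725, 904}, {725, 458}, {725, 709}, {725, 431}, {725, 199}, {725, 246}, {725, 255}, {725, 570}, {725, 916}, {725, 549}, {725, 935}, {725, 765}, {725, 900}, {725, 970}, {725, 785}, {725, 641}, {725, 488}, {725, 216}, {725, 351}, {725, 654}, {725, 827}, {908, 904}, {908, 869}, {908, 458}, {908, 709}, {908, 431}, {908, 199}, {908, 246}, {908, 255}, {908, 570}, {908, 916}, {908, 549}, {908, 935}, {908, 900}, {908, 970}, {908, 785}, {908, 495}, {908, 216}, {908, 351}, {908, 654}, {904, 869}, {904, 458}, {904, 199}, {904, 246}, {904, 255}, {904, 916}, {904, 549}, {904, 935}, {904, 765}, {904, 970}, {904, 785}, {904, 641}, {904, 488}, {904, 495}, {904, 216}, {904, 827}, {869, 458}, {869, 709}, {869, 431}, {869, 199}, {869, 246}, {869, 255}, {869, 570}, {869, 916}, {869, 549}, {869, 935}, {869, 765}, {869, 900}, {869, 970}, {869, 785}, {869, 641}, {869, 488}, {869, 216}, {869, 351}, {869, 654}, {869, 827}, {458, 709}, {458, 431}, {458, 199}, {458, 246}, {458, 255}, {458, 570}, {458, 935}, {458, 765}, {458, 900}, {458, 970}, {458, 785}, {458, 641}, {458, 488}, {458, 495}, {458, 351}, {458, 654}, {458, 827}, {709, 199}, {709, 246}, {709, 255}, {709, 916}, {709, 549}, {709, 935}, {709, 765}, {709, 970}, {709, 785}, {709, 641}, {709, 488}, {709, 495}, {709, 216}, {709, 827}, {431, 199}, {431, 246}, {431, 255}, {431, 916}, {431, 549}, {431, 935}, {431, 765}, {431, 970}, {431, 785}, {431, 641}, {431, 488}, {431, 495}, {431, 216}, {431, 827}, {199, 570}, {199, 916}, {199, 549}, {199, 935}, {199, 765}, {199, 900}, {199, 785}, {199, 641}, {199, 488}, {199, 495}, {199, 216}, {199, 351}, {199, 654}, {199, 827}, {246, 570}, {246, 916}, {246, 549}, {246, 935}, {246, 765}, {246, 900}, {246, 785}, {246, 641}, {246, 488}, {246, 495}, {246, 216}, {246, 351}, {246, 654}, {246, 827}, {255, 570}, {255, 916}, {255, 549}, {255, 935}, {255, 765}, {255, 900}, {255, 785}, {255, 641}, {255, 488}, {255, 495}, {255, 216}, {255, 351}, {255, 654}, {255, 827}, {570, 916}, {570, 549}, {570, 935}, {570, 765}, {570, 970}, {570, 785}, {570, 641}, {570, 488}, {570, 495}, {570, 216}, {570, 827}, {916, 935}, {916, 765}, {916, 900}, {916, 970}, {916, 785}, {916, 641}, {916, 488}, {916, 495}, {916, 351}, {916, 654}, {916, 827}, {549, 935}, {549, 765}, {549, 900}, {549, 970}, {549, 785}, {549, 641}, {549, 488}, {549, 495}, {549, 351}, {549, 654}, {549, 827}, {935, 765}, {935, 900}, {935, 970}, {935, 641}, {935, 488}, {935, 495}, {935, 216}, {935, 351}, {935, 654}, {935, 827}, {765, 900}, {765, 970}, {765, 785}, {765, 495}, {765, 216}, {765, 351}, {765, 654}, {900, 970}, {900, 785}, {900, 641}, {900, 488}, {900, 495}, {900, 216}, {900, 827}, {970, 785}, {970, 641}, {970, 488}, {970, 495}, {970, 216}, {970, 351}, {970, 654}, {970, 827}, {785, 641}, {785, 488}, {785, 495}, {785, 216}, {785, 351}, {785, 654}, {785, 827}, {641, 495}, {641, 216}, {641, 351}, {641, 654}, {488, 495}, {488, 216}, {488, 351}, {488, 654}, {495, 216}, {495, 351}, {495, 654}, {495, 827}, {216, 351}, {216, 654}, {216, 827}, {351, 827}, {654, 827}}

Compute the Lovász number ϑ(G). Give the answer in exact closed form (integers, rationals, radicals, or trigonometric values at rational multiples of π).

Vertex 686 has 25 neighbors: 601, 510, 162, 390, 725, 908, 904, 869, 709, 431, 199, 246, 255, 570, 935, 765, 900, 970, 785, 641, 488, 495, 351, 654, 827.
N(844) = {601, 510, 162, 390, 725, 908, 904, 869, 709, 431, 199, 246, 255, 570, 935, 765, 900, 970, 785, 641, 488, 495, 351, 654, 827}, |N(844)| = 25.
deg(601) = 25; N(601) = {390, 686, 844, 908, 904, 458, 709, 431, 199, 246, 255, 570, 916, 549, 935, 765, 900, 970, 785, 641, 488, 216, 351, 654, 827}.
Vertex 725 has 25 neighbors: 390, 686, 844, 908, 904, 458, 709, 431, 199, 246, 255, 570, 916, 549, 935, 765, 900, 970, 785, 641, 488, 216, 351, 654, 827.
Complete multipartite on [7, 6, 6, 5, 5, 2]: sandwich collapses at ϑ=7.
ϑ(G) ≈ 7.000000000.
Lovász sandwich 7 ≤ 7 ≤ 7: collapsed.

7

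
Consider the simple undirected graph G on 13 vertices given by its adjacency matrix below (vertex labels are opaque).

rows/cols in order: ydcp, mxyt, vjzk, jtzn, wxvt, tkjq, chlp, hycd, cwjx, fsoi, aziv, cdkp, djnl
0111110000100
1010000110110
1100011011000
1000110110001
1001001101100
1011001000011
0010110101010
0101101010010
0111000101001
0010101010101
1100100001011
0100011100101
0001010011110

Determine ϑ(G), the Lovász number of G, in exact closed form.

N(tkjq) = {ydcp, vjzk, jtzn, chlp, cdkp, djnl}, |N(tkjq)| = 6.
Vertex mxyt has 6 neighbors: ydcp, vjzk, hycd, cwjx, aziv, cdkp.
Vertex djnl has 6 neighbors: jtzn, tkjq, cwjx, fsoi, aziv, cdkp.
Vertex aziv has 6 neighbors: ydcp, mxyt, wxvt, fsoi, cdkp, djnl.
deg(v) = 6 for all v (|V|=13); Paley(13): SR with (k,λ,μ)=(6,2,3).
The 3 distinct eigenvalues: [6.0, 1.3028, -2.3028].
λ_max=6, λ_min=-sqrt(13)/2 - 1/2; ϑ = −13·λ_min/(λ_max−λ_min) = sqrt(13).
≈ 3.605551275 (to 9 d.p.).

sqrt(13)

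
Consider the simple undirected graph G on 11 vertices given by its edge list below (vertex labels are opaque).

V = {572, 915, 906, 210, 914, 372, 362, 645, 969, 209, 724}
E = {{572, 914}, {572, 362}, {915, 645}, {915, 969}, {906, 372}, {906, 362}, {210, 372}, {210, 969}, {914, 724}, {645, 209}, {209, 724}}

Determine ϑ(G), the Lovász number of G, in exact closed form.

N(914) = {572, 724}, |N(914)| = 2.
deg(645) = 2; N(645) = {915, 209}.
N(209) = {645, 724}, |N(209)| = 2.
N(724) = {914, 209}, |N(724)| = 2.
2-regular, N=11; connected 2-regular on 11 ⇒ C_{11}.
A has 6 distinct eigenvalues ≈ [2.0, 1.6825, 0.8308, -0.2846, -1.3097, -1.919].
−11·(-2*cos(pi/11)) / ((2)−(-2*cos(pi/11))) = 11*cos(pi/11)/(cos(pi/11) + 1) = ϑ(G).
ϑ(G) ≈ 5.3863.
5 ≤ 11*cos(pi/11)/(cos(pi/11) + 1) ≤ 6: both strict.

11*cos(pi/11)/(cos(pi/11) + 1)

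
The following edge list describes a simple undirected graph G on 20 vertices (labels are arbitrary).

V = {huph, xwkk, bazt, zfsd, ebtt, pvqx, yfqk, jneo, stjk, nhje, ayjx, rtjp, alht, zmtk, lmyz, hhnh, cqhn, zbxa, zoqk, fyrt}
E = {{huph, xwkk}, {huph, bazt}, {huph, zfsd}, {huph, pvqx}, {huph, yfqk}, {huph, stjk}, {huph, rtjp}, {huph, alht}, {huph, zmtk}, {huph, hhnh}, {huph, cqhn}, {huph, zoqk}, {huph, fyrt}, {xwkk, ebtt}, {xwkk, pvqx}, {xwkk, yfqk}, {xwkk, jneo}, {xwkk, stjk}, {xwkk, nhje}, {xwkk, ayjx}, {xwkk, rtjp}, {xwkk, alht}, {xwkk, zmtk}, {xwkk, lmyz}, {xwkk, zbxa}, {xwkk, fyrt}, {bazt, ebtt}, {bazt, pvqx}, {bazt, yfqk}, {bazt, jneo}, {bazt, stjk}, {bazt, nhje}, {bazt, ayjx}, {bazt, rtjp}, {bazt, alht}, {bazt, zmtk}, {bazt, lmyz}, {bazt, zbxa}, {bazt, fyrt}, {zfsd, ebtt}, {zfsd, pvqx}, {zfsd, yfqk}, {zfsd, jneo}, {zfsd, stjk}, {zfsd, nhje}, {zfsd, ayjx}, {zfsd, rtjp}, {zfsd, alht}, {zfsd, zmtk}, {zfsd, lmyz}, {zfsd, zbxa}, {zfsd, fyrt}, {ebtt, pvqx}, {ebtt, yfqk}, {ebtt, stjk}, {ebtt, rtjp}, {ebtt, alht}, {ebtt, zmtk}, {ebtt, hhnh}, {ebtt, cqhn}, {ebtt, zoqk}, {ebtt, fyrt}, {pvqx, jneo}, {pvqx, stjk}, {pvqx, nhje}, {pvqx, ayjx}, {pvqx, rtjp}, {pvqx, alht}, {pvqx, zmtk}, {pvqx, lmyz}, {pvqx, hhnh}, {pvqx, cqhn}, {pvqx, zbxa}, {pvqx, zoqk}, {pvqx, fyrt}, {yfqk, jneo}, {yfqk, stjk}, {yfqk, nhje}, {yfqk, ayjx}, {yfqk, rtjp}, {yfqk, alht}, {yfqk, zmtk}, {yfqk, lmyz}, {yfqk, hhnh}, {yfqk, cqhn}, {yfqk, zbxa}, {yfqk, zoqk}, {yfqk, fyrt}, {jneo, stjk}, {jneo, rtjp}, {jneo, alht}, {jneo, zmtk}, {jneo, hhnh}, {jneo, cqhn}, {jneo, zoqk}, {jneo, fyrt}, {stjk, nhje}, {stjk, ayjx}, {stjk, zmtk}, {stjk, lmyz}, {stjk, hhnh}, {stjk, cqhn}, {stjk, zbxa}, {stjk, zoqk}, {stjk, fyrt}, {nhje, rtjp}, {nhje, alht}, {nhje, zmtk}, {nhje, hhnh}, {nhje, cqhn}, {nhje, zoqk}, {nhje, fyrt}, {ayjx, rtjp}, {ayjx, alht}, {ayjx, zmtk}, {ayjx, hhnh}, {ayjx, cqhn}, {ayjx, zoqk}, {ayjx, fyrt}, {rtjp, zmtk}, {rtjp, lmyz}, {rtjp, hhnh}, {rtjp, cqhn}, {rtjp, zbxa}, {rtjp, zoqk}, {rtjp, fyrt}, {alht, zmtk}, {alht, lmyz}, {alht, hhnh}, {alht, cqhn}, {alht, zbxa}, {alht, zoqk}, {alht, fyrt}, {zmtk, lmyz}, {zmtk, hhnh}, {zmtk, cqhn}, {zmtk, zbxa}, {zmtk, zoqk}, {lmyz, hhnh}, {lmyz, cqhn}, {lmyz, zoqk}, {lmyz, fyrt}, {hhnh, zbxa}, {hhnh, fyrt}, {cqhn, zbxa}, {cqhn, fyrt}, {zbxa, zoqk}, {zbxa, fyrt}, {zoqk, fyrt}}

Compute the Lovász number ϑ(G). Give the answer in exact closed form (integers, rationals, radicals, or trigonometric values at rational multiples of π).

7

N(hhnh) = {huph, ebtt, pvqx, yfqk, jneo, stjk, nhje, ayjx, rtjp, alht, zmtk, lmyz, zbxa, fyrt}, |N(hhnh)| = 14.
N(cqhn) = {huph, ebtt, pvqx, yfqk, jneo, stjk, nhje, ayjx, rtjp, alht, zmtk, lmyz, zbxa, fyrt}, |N(cqhn)| = 14.
N(zmtk) = {huph, xwkk, bazt, zfsd, ebtt, pvqx, yfqk, jneo, stjk, nhje, ayjx, rtjp, alht, lmyz, hhnh, cqhn, zbxa, zoqk}, |N(zmtk)| = 18.
Vertex xwkk has 14 neighbors: huph, ebtt, pvqx, yfqk, jneo, stjk, nhje, ayjx, rtjp, alht, zmtk, lmyz, zbxa, fyrt.
K_{7,6,3,2,2} (perfect); ϑ(G) = α(G) = max{7,6,3,2,2} = 7.
= 7.000000… (decimal).
Lovász sandwich 7 ≤ 7 ≤ 7: collapsed.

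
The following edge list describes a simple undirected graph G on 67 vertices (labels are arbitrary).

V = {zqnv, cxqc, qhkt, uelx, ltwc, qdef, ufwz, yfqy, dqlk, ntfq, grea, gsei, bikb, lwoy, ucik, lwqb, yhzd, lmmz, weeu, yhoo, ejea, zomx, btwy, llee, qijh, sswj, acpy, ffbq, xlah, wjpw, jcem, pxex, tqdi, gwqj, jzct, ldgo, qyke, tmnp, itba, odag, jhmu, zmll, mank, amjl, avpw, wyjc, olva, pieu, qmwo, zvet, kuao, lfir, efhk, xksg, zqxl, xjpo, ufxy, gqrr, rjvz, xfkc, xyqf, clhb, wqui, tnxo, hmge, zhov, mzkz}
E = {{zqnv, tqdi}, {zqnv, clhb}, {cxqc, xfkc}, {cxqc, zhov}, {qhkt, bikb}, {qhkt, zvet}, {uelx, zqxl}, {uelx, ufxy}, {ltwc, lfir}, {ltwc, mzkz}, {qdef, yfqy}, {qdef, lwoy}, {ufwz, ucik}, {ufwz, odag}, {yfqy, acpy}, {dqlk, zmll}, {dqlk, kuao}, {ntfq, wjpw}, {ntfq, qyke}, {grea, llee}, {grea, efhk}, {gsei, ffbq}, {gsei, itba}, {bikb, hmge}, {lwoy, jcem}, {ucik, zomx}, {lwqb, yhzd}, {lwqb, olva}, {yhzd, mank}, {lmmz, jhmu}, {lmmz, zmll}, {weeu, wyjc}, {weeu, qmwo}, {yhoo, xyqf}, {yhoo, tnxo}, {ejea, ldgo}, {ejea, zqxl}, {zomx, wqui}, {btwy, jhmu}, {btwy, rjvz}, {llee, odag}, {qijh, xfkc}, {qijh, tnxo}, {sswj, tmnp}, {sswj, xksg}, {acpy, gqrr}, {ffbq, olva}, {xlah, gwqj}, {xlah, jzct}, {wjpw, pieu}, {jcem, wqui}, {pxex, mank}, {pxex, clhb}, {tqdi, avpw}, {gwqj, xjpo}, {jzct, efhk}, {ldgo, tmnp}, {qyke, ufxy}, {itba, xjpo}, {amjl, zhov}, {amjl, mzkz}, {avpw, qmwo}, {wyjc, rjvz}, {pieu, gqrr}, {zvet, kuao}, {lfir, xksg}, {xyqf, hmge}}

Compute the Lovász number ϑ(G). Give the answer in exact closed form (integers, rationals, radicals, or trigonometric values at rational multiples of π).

deg(odag) = 2; N(odag) = {ufwz, llee}.
deg(bikb) = 2; N(bikb) = {qhkt, hmge}.
deg(gsei) = 2; N(gsei) = {ffbq, itba}.
Vertex lwqb has 2 neighbors: yhzd, olva.
G on 67 vertices is 2-regular; a single 67-cycle (edge-transitive).
A has 34 distinct eigenvalues ≈ [2.0, 1.991212, 1.964925, 1.92137, 1.860931, 1.784137, 1.691664, 1.584325, 1.463063, 1.328943, 1.183144, 1.026948, 0.861727, 0.688934, 0.510086, 0.326755, 0.140552, -0.046885, -0.233911, -0.418881, -0.600169, -0.776184, -0.945377, -1.106262, -1.257426, -1.397539, -1.52537, -1.639797, -1.739813, -1.824539, -1.893231, -1.945286, -1.980245, -1.997802].
λ_max=2, λ_min=-2*cos(pi/67); ϑ = −67·λ_min/(λ_max−λ_min) = 67*cos(pi/67)/(cos(pi/67) + 1).
≈ 33.48157981 (to 8 d.p.).
Lovász sandwich 33 ≤ 67*cos(pi/67)/(cos(pi/67) + 1) ≤ 34: both strict.

67*cos(pi/67)/(cos(pi/67) + 1)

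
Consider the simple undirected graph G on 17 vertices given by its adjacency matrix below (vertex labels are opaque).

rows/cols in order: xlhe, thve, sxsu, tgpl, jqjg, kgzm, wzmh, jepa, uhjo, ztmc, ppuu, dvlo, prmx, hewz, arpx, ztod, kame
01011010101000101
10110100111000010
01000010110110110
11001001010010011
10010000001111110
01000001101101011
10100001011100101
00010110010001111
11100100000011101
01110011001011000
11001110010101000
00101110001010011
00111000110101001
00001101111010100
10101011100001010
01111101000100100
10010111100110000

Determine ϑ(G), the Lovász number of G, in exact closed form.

Vertex prmx has 8 neighbors: sxsu, tgpl, jqjg, uhjo, ztmc, dvlo, hewz, kame.
N(arpx) = {xlhe, sxsu, jqjg, wzmh, jepa, uhjo, hewz, ztod}, |N(arpx)| = 8.
Vertex sxsu has 8 neighbors: thve, wzmh, uhjo, ztmc, dvlo, prmx, arpx, ztod.
deg(wzmh) = 8; N(wzmh) = {xlhe, sxsu, jepa, ztmc, ppuu, dvlo, arpx, kame}.
deg(v) = 8 for all v (|V|=17); strongly regular (17,8,3,4).
spec(A) ≈ [8.0, 1.562, -2.562] (distinct, 3 d.p.).
λ_max=8, λ_min=-sqrt(17)/2 - 1/2; ϑ = −17·λ_min/(λ_max−λ_min) = sqrt(17).
Numerically 4.12311.

sqrt(17)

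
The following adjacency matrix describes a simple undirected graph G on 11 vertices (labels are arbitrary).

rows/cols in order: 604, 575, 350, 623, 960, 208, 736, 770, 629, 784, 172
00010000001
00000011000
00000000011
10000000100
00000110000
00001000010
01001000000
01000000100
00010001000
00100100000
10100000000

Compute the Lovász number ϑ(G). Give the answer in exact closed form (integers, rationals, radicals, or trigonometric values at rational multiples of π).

11*cos(pi/11)/(cos(pi/11) + 1)

deg(736) = 2; N(736) = {575, 960}.
Vertex 784 has 2 neighbors: 350, 208.
Vertex 350 has 2 neighbors: 784, 172.
Vertex 770 has 2 neighbors: 575, 629.
11-vertex 2-regular graph: connected 2-regular on 11 ⇒ C_{11}.
spec(A) ≈ [2.0, 1.683, 0.831, -0.285, -1.31, -1.919] (distinct, 3 d.p.).
λ_max=2, λ_min=-2*cos(pi/11); ϑ = −11·λ_min/(λ_max−λ_min) = 11*cos(pi/11)/(cos(pi/11) + 1).
= 5.38630291… (decimal).
Check 5 ≤ 11*cos(pi/11)/(cos(pi/11) + 1) ≤ 6: both strict.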